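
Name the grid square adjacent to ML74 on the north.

Latitude square 4; +1 → 5.
The longitude characters are unchanged.

ML75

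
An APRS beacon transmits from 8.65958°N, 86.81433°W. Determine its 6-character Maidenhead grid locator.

EJ68op

Offset from 180°W / 90°S: lon 93.1857°, lat 98.6596°.
Field: lon ⌊93.1857/20⌋ = 4 → E; lat ⌊98.6596/10⌋ = 9 → J.
Square: lon ⌊13.1857/2⌋ = 6; lat ⌊8.6596/1⌋ = 8.
Subsquare: lon ⌊1.1857/0.0833333⌋ = 14 → o; lat ⌊0.6596/0.0416667⌋ = 15 → p.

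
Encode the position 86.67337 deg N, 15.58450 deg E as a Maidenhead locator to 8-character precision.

JR76tq01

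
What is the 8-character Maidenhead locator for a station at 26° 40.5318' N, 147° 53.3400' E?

QL36wq62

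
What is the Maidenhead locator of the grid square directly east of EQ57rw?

EQ57sw

Longitude subsquare r = 17; +1 → 18 = s.
The latitude characters are unchanged.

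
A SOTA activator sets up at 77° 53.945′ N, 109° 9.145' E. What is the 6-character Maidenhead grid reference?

OQ47nv

Add 180° to longitude and 90° to latitude: 289.1524, 167.8991.
Field: lon ⌊289.1524/20⌋ = 14 → O; lat ⌊167.8991/10⌋ = 16 → Q.
Square: lon ⌊9.1524/2⌋ = 4; lat ⌊7.8991/1⌋ = 7.
Subsquare: lon ⌊1.1524/0.0833333⌋ = 13 → n; lat ⌊0.8991/0.0416667⌋ = 21 → v.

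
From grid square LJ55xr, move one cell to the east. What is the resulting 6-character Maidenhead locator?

LJ65ar

Longitude subsquare x = 23; +1 → 24, wraps to 0 = a, carry into square.
Longitude square 5; +1 → 6.
The latitude characters are unchanged.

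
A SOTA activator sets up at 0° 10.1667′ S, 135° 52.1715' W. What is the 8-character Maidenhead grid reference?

Offset from 180°W / 90°S: lon 44.13047°, lat 89.83056°.
Field (20°×10°, letters A–R): 44.13047/20 → 2 → C, 89.83056/10 → 8 → I; chars CI.
Square (2°×1°, digits 0–9): 4.13047/2 → 2, 9.83056/1 → 9; chars 29.
Subsquare (5′×2.5′, letters a–x): 0.13047/0.0833333 → 1 → b, 0.83056/0.0416667 → 19 → t; chars bt.
Extended square (30″×15″, digits 0–9): 0.04714/0.00833333 → 5, 0.03889/0.00416667 → 9; chars 59.

CI29bt59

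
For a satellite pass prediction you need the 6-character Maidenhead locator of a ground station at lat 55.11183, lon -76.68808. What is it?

Add 180° to longitude and 90° to latitude: 103.3119, 145.1118.
Field: lon ⌊103.3119/20⌋ = 5 → F; lat ⌊145.1118/10⌋ = 14 → O.
Square: lon ⌊3.3119/2⌋ = 1; lat ⌊5.1118/1⌋ = 5.
Subsquare: lon ⌊1.3119/0.0833333⌋ = 15 → p; lat ⌊0.1118/0.0416667⌋ = 2 → c.

FO15pc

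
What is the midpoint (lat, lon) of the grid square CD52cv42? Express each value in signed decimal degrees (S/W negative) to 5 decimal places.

Field C=2, D=3: +2·20° lon, +3·10° lat → SW at lon -140°, lat -60°.
Square 5, 2: +5·2° lon, +2·1° lat → SW at lon -130°, lat -58°.
Subsquare c=2, v=21: +2·0.0833333° lon, +21·0.0416667° lat → SW at lon -129.833°, lat -57.125°.
Extended square 4, 2: +4·0.00833333° lon, +2·0.00416667° lat → SW at lon -129.8°, lat -57.1167°.
Cell spans 0.00833333° lon × 0.00416667° lat. Centre is SW corner plus half of each.
latitude -57.11458, longitude -129.79583.

-57.11458, -129.79583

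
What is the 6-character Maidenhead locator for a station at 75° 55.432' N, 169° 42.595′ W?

Add 180° to longitude and 90° to latitude: 10.2901, 165.9239.
Field: 10.2901/20 → 0 → A, 165.9239/10 → 16 → Q; chars AQ.
Square: 10.2901/2 → 5, 5.9239/1 → 5; chars 55.
Subsquare: 0.2901/0.0833333 → 3 → d, 0.9239/0.0416667 → 22 → w; chars dw.

AQ55dw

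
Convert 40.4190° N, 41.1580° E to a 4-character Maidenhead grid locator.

Offset from 180°W / 90°S: lon 221.16°, lat 130.42°.
Field: lon ⌊221.16/20⌋ = 11 → L; lat ⌊130.42/10⌋ = 13 → N.
Square: lon ⌊1.16/2⌋ = 0; lat ⌊0.42/1⌋ = 0.

LN00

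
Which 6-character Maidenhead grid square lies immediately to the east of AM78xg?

AM88ag

Longitude subsquare x = 23; +1 → 24, wraps to 0 = a, carry into square.
Longitude square 7; +1 → 8.
The latitude characters are unchanged.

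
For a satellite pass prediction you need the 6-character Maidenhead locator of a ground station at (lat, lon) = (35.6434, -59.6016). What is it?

GM05ep

Shift to the Maidenhead origin (180°W, 90°S): lon 120.3984, lat 125.6434.
Field: lon ⌊120.3984/20⌋ = 6 → G; lat ⌊125.6434/10⌋ = 12 → M.
Square: lon ⌊0.3984/2⌋ = 0; lat ⌊5.6434/1⌋ = 5.
Subsquare: lon ⌊0.3984/0.0833333⌋ = 4 → e; lat ⌊0.6434/0.0416667⌋ = 15 → p.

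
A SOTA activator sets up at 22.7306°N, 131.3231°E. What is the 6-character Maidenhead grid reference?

PL52pr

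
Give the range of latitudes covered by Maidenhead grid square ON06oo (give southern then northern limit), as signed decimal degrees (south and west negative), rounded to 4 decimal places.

Field O=14, N=13: +14·20° lon, +13·10° lat → SW at lon 100°, lat 40°.
Square 0, 6: +0·2° lon, +6·1° lat → SW at lon 100°, lat 46°.
Subsquare o=14, o=14: +14·0.0833333° lon, +14·0.0416667° lat → SW at lon 101.167°, lat 46.5833°.
Cell spans 0.0833333° lon × 0.0416667° lat.
south 46.5833, north 46.6250.

46.5833, 46.6250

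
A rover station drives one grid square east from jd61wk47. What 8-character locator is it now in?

Longitude extended square 4; +1 → 5.
The latitude characters are unchanged.

JD61wk57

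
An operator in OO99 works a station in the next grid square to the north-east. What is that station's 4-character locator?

Longitude square 9; +1 → 10, wraps to 0, carry into field.
Longitude field O = 14; +1 → 15 = P.
Latitude square 9; +1 → 10, wraps to 0, carry into field.
Latitude field O = 14; +1 → 15 = P.

PP00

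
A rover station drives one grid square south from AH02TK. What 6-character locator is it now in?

Latitude subsquare k = 10; −1 → 9 = j.
The longitude characters are unchanged.

AH02tj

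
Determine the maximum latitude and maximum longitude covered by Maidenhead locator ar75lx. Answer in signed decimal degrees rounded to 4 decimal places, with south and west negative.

Field A=0, R=17: +0·20° lon, +17·10° lat → SW at lon -180°, lat 80°.
Square 7, 5: +7·2° lon, +5·1° lat → SW at lon -166°, lat 85°.
Subsquare l=11, x=23: +11·0.0833333° lon, +23·0.0416667° lat → SW at lon -165.083°, lat 85.9583°.
Cell spans 0.0833333° lon × 0.0416667° lat. NE corner is SW corner plus one full cell.
latitude 86.0000, longitude -165.0000.

86.0000, -165.0000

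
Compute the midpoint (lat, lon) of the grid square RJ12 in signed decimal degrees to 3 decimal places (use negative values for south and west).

2.500, 163.000

Field R=17, J=9: +17·20° lon, +9·10° lat → SW at lon 160°, lat 0°.
Square 1, 2: +1·2° lon, +2·1° lat → SW at lon 162°, lat 2°.
Cell spans 2° lon × 1° lat. Centre is SW corner plus half of each.
latitude 2.500, longitude 163.000.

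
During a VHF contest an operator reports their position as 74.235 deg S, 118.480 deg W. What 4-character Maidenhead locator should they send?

Add 180° to longitude and 90° to latitude: 61.52, 15.77.
Field: lon ⌊61.52/20⌋ = 3 → D; lat ⌊15.77/10⌋ = 1 → B.
Square: lon ⌊1.52/2⌋ = 0; lat ⌊5.77/1⌋ = 5.

DB05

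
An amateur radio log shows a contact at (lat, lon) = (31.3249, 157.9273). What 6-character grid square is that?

QM81xh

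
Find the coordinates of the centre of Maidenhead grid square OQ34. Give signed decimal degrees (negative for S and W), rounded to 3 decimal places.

74.500, 107.000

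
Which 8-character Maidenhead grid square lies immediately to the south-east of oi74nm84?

OI74nm93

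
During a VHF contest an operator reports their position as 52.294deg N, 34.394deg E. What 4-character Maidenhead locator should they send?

KO72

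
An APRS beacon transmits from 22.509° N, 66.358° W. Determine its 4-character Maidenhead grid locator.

FL62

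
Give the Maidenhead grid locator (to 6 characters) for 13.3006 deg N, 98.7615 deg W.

EK03oh

Add 180° to longitude and 90° to latitude: 81.2385, 103.3006.
Field (20°×10°, letters A–R): lon ⌊81.2385/20⌋ = 4 → E; lat ⌊103.3006/10⌋ = 10 → K.
Square (2°×1°, digits 0–9): lon ⌊1.2385/2⌋ = 0; lat ⌊3.3006/1⌋ = 3.
Subsquare (5′×2.5′, letters a–x): lon ⌊1.2385/0.0833333⌋ = 14 → o; lat ⌊0.3006/0.0416667⌋ = 7 → h.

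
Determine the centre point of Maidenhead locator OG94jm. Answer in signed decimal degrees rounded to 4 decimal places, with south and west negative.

-25.4792, 118.7917

Field O=14, G=6: +14·20° lon, +6·10° lat → SW at lon 100°, lat -30°.
Square 9, 4: +9·2° lon, +4·1° lat → SW at lon 118°, lat -26°.
Subsquare j=9, m=12: +9·0.0833333° lon, +12·0.0416667° lat → SW at lon 118.75°, lat -25.5°.
Cell spans 0.0833333° lon × 0.0416667° lat. Centre is SW corner plus half of each.
latitude -25.4792, longitude 118.7917.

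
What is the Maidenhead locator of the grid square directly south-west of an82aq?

AN72xp

Longitude subsquare a = 0; −1 → -1, wraps to 23 = x, carry into square.
Longitude square 8; −1 → 7.
Latitude subsquare q = 16; −1 → 15 = p.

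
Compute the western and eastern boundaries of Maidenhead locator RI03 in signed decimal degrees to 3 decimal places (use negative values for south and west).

160.000, 162.000

Field R=17, I=8: +17·20° lon, +8·10° lat → SW at lon 160°, lat -10°.
Square 0, 3: +0·2° lon, +3·1° lat → SW at lon 160°, lat -7°.
Cell spans 2° lon × 1° lat.
west 160.000, east 162.000.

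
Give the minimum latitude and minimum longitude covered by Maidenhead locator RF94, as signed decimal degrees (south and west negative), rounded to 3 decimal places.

-36.000, 178.000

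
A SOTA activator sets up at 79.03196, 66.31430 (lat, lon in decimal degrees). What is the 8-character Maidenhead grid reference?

MQ39da77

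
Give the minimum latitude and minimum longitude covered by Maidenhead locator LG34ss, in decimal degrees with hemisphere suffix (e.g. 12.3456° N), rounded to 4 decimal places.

Field L=11, G=6: +11·20° lon, +6·10° lat → SW at lon 40°, lat -30°.
Square 3, 4: +3·2° lon, +4·1° lat → SW at lon 46°, lat -26°.
Subsquare s=18, s=18: +18·0.0833333° lon, +18·0.0416667° lat → SW at lon 47.5°, lat -25.25°.
latitude 25.2500° S, longitude 47.5000° E.

25.2500° S, 47.5000° E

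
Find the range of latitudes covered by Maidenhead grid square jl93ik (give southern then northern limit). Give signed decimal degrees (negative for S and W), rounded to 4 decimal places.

Field J=9, L=11: +9·20° lon, +11·10° lat → SW at lon 0°, lat 20°.
Square 9, 3: +9·2° lon, +3·1° lat → SW at lon 18°, lat 23°.
Subsquare i=8, k=10: +8·0.0833333° lon, +10·0.0416667° lat → SW at lon 18.6667°, lat 23.4167°.
Cell spans 0.0833333° lon × 0.0416667° lat.
south 23.4167, north 23.4583.

23.4167, 23.4583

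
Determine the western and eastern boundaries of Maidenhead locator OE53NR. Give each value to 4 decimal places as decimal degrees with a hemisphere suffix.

111.0833° E, 111.1667° E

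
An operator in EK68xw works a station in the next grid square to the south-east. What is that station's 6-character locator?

EK78av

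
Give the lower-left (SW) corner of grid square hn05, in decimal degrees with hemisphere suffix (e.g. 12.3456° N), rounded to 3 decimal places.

Field H=7, N=13: +7·20° lon, +13·10° lat → SW at lon -40°, lat 40°.
Square 0, 5: +0·2° lon, +5·1° lat → SW at lon -40°, lat 45°.
latitude 45.000° N, longitude 40.000° W.

45.000° N, 40.000° W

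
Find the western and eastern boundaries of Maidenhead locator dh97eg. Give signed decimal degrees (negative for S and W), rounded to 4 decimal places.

Field D=3, H=7: +3·20° lon, +7·10° lat → SW at lon -120°, lat -20°.
Square 9, 7: +9·2° lon, +7·1° lat → SW at lon -102°, lat -13°.
Subsquare e=4, g=6: +4·0.0833333° lon, +6·0.0416667° lat → SW at lon -101.667°, lat -12.75°.
Cell spans 0.0833333° lon × 0.0416667° lat.
west -101.6667, east -101.5833.

-101.6667, -101.5833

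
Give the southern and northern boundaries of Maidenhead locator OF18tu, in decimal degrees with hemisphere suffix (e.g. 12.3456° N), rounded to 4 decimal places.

31.1667° S, 31.1250° S

Field O=14, F=5: +14·20° lon, +5·10° lat → SW at lon 100°, lat -40°.
Square 1, 8: +1·2° lon, +8·1° lat → SW at lon 102°, lat -32°.
Subsquare t=19, u=20: +19·0.0833333° lon, +20·0.0416667° lat → SW at lon 103.583°, lat -31.1667°.
Cell spans 0.0833333° lon × 0.0416667° lat.
south 31.1667° S, north 31.1250° S.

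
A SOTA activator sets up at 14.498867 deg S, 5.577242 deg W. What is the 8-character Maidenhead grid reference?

Offset from 180°W / 90°S: lon 174.42276°, lat 75.50113°.
Field: 174.42276/20 → 8 → I, 75.50113/10 → 7 → H; chars IH.
Square: 14.42276/2 → 7, 5.50113/1 → 5; chars 75.
Subsquare: 0.42276/0.0833333 → 5 → f, 0.50113/0.0416667 → 12 → m; chars fm.
Extended square: 0.00609/0.00833333 → 0, 0.00113/0.00416667 → 0; chars 00.

IH75fm00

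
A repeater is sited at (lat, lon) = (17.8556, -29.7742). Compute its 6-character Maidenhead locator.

HK57cu

Offset from 180°W / 90°S: lon 150.2258°, lat 107.8556°.
Field (20°×10°, letters A–R): lon ⌊150.2258/20⌋ = 7 → H; lat ⌊107.8556/10⌋ = 10 → K.
Square (2°×1°, digits 0–9): lon ⌊10.2258/2⌋ = 5; lat ⌊7.8556/1⌋ = 7.
Subsquare (5′×2.5′, letters a–x): lon ⌊0.2258/0.0833333⌋ = 2 → c; lat ⌊0.8556/0.0416667⌋ = 20 → u.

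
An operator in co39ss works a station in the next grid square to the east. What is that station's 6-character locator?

CO39ts

Longitude subsquare s = 18; +1 → 19 = t.
The latitude characters are unchanged.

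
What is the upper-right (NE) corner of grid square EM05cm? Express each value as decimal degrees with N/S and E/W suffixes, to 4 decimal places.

35.5417° N, 99.7500° W

Field E=4, M=12: +4·20° lon, +12·10° lat → SW at lon -100°, lat 30°.
Square 0, 5: +0·2° lon, +5·1° lat → SW at lon -100°, lat 35°.
Subsquare c=2, m=12: +2·0.0833333° lon, +12·0.0416667° lat → SW at lon -99.8333°, lat 35.5°.
Cell spans 0.0833333° lon × 0.0416667° lat. NE corner is SW corner plus one full cell.
latitude 35.5417° N, longitude 99.7500° W.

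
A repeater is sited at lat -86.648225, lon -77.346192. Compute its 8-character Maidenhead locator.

FA13hi84

Offset from 180°W / 90°S: lon 102.65381°, lat 3.35178°.
Field: 102.65381/20 → 5 → F, 3.35178/10 → 0 → A; chars FA.
Square: 2.65381/2 → 1, 3.35178/1 → 3; chars 13.
Subsquare: 0.65381/0.0833333 → 7 → h, 0.35178/0.0416667 → 8 → i; chars hi.
Extended square: 0.07047/0.00833333 → 8, 0.01844/0.00416667 → 4; chars 84.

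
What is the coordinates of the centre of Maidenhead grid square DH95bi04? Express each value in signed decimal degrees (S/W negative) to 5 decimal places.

Field D=3, H=7: +3·20° lon, +7·10° lat → SW at lon -120°, lat -20°.
Square 9, 5: +9·2° lon, +5·1° lat → SW at lon -102°, lat -15°.
Subsquare b=1, i=8: +1·0.0833333° lon, +8·0.0416667° lat → SW at lon -101.917°, lat -14.6667°.
Extended square 0, 4: +0·0.00833333° lon, +4·0.00416667° lat → SW at lon -101.917°, lat -14.65°.
Cell spans 0.00833333° lon × 0.00416667° lat. Centre is SW corner plus half of each.
latitude -14.64792, longitude -101.91250.

-14.64792, -101.91250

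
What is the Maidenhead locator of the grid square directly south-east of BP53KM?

BP53ll

Longitude subsquare k = 10; +1 → 11 = l.
Latitude subsquare m = 12; −1 → 11 = l.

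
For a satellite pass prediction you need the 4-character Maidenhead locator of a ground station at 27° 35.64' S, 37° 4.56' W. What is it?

HG12

Offset from 180°W / 90°S: lon 142.92°, lat 62.41°.
Field: lon ⌊142.92/20⌋ = 7 → H; lat ⌊62.41/10⌋ = 6 → G.
Square: lon ⌊2.92/2⌋ = 1; lat ⌊2.41/1⌋ = 2.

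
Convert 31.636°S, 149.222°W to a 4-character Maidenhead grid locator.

BF58

Add 180° to longitude and 90° to latitude: 30.78, 58.36.
Field: 30.78/20 → 1 → B, 58.36/10 → 5 → F; chars BF.
Square: 10.78/2 → 5, 8.36/1 → 8; chars 58.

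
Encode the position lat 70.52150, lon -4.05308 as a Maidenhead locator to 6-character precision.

Offset from 180°W / 90°S: lon 175.9469°, lat 160.5215°.
Field: 175.9469/20 → 8 → I, 160.5215/10 → 16 → Q; chars IQ.
Square: 15.9469/2 → 7, 0.5215/1 → 0; chars 70.
Subsquare: 1.9469/0.0833333 → 23 → x, 0.5215/0.0416667 → 12 → m; chars xm.

IQ70xm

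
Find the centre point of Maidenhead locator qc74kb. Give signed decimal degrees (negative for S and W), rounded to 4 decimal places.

-65.9375, 154.8750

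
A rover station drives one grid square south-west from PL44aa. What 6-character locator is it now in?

PL33xx

Longitude subsquare a = 0; −1 → -1, wraps to 23 = x, carry into square.
Longitude square 4; −1 → 3.
Latitude subsquare a = 0; −1 → -1, wraps to 23 = x, carry into square.
Latitude square 4; −1 → 3.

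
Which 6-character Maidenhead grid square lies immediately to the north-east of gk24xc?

Longitude subsquare x = 23; +1 → 24, wraps to 0 = a, carry into square.
Longitude square 2; +1 → 3.
Latitude subsquare c = 2; +1 → 3 = d.

GK34ad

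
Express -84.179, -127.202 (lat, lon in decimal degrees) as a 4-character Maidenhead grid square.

CA65

Offset from 180°W / 90°S: lon 52.80°, lat 5.82°.
Field (20°×10°, letters A–R): lon ⌊52.80/20⌋ = 2 → C; lat ⌊5.82/10⌋ = 0 → A.
Square (2°×1°, digits 0–9): lon ⌊12.80/2⌋ = 6; lat ⌊5.82/1⌋ = 5.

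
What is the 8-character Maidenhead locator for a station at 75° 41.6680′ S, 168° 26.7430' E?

Offset from 180°W / 90°S: lon 348.44572°, lat 14.30553°.
Field: 348.44572/20 → 17 → R, 14.30553/10 → 1 → B; chars RB.
Square: 8.44572/2 → 4, 4.30553/1 → 4; chars 44.
Subsquare: 0.44572/0.0833333 → 5 → f, 0.30553/0.0416667 → 7 → h; chars fh.
Extended square: 0.02905/0.00833333 → 3, 0.01387/0.00416667 → 3; chars 33.

RB44fh33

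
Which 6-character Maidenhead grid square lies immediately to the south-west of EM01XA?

Longitude subsquare x = 23; −1 → 22 = w.
Latitude subsquare a = 0; −1 → -1, wraps to 23 = x, carry into square.
Latitude square 1; −1 → 0.

EM00wx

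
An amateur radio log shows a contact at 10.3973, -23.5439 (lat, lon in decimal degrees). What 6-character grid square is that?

Shift to the Maidenhead origin (180°W, 90°S): lon 156.4561, lat 100.3973.
Field (20°×10°, letters A–R): lon ⌊156.4561/20⌋ = 7 → H; lat ⌊100.3973/10⌋ = 10 → K.
Square (2°×1°, digits 0–9): lon ⌊16.4561/2⌋ = 8; lat ⌊0.3973/1⌋ = 0.
Subsquare (5′×2.5′, letters a–x): lon ⌊0.4561/0.0833333⌋ = 5 → f; lat ⌊0.3973/0.0416667⌋ = 9 → j.

HK80fj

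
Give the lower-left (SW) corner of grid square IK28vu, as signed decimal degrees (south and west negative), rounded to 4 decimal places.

18.8333, -14.2500

Field I=8, K=10: +8·20° lon, +10·10° lat → SW at lon -20°, lat 10°.
Square 2, 8: +2·2° lon, +8·1° lat → SW at lon -16°, lat 18°.
Subsquare v=21, u=20: +21·0.0833333° lon, +20·0.0416667° lat → SW at lon -14.25°, lat 18.8333°.
latitude 18.8333, longitude -14.2500.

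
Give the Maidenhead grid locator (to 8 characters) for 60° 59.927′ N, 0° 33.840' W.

IP90rx29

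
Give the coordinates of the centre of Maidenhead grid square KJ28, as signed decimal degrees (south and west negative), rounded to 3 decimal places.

Field K=10, J=9: +10·20° lon, +9·10° lat → SW at lon 20°, lat 0°.
Square 2, 8: +2·2° lon, +8·1° lat → SW at lon 24°, lat 8°.
Cell spans 2° lon × 1° lat. Centre is SW corner plus half of each.
latitude 8.500, longitude 25.000.

8.500, 25.000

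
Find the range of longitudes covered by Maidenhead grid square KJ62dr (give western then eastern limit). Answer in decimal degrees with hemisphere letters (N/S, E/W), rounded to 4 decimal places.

32.2500° E, 32.3333° E

Field K=10, J=9: +10·20° lon, +9·10° lat → SW at lon 20°, lat 0°.
Square 6, 2: +6·2° lon, +2·1° lat → SW at lon 32°, lat 2°.
Subsquare d=3, r=17: +3·0.0833333° lon, +17·0.0416667° lat → SW at lon 32.25°, lat 2.70833°.
Cell spans 0.0833333° lon × 0.0416667° lat.
west 32.2500° E, east 32.3333° E.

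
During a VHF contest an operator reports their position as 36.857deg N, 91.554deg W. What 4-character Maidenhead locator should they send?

EM46

Shift to the Maidenhead origin (180°W, 90°S): lon 88.45, lat 126.86.
Field: 88.45/20 → 4 → E, 126.86/10 → 12 → M; chars EM.
Square: 8.45/2 → 4, 6.86/1 → 6; chars 46.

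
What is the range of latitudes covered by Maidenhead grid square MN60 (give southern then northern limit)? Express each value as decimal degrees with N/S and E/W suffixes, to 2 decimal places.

40.00° N, 41.00° N

Field M=12, N=13: +12·20° lon, +13·10° lat → SW at lon 60°, lat 40°.
Square 6, 0: +6·2° lon, +0·1° lat → SW at lon 72°, lat 40°.
Cell spans 2° lon × 1° lat.
south 40.00° N, north 41.00° N.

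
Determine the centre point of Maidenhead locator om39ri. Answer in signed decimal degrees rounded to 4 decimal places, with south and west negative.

39.3542, 107.4583

Field O=14, M=12: +14·20° lon, +12·10° lat → SW at lon 100°, lat 30°.
Square 3, 9: +3·2° lon, +9·1° lat → SW at lon 106°, lat 39°.
Subsquare r=17, i=8: +17·0.0833333° lon, +8·0.0416667° lat → SW at lon 107.417°, lat 39.3333°.
Cell spans 0.0833333° lon × 0.0416667° lat. Centre is SW corner plus half of each.
latitude 39.3542, longitude 107.4583.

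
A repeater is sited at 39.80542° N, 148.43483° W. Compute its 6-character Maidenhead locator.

BM59st

Add 180° to longitude and 90° to latitude: 31.5652, 129.8054.
Field: 31.5652/20 → 1 → B, 129.8054/10 → 12 → M; chars BM.
Square: 11.5652/2 → 5, 9.8054/1 → 9; chars 59.
Subsquare: 1.5652/0.0833333 → 18 → s, 0.8054/0.0416667 → 19 → t; chars st.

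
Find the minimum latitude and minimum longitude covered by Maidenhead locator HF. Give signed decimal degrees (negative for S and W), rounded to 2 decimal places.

-40.00, -40.00

Field H=7, F=5: +7·20° lon, +5·10° lat → SW at lon -40°, lat -40°.
latitude -40.00, longitude -40.00.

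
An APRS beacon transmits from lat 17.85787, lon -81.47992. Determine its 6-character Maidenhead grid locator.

EK97gu

Add 180° to longitude and 90° to latitude: 98.5201, 107.8579.
Field: 98.5201/20 → 4 → E, 107.8579/10 → 10 → K; chars EK.
Square: 18.5201/2 → 9, 7.8579/1 → 7; chars 97.
Subsquare: 0.5201/0.0833333 → 6 → g, 0.8579/0.0416667 → 20 → u; chars gu.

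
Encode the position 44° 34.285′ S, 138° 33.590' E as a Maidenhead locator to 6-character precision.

PE95gk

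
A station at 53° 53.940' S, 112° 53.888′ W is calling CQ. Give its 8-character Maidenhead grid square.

DD36nc24

Add 180° to longitude and 90° to latitude: 67.10187, 36.10100.
Field (20°×10°, letters A–R): 67.10187/20 → 3 → D, 36.10100/10 → 3 → D; chars DD.
Square (2°×1°, digits 0–9): 7.10187/2 → 3, 6.10100/1 → 6; chars 36.
Subsquare (5′×2.5′, letters a–x): 1.10187/0.0833333 → 13 → n, 0.10100/0.0416667 → 2 → c; chars nc.
Extended square (30″×15″, digits 0–9): 0.01853/0.00833333 → 2, 0.01767/0.00416667 → 4; chars 24.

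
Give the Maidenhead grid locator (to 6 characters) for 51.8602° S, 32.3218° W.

Shift to the Maidenhead origin (180°W, 90°S): lon 147.6782, lat 38.1398.
Field (20°×10°, letters A–R): 147.6782/20 → 7 → H, 38.1398/10 → 3 → D; chars HD.
Square (2°×1°, digits 0–9): 7.6782/2 → 3, 8.1398/1 → 8; chars 38.
Subsquare (5′×2.5′, letters a–x): 1.6782/0.0833333 → 20 → u, 0.1398/0.0416667 → 3 → d; chars ud.

HD38ud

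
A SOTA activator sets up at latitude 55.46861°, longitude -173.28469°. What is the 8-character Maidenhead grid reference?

Add 180° to longitude and 90° to latitude: 6.71531, 145.46861.
Field (20°×10°, letters A–R): lon ⌊6.71531/20⌋ = 0 → A; lat ⌊145.46861/10⌋ = 14 → O.
Square (2°×1°, digits 0–9): lon ⌊6.71531/2⌋ = 3; lat ⌊5.46861/1⌋ = 5.
Subsquare (5′×2.5′, letters a–x): lon ⌊0.71531/0.0833333⌋ = 8 → i; lat ⌊0.46861/0.0416667⌋ = 11 → l.
Extended square (30″×15″, digits 0–9): lon ⌊0.04864/0.00833333⌋ = 5; lat ⌊0.01028/0.00416667⌋ = 2.

AO35il52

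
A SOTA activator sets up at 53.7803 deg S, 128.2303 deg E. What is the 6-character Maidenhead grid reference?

Add 180° to longitude and 90° to latitude: 308.2303, 36.2197.
Field: 308.2303/20 → 15 → P, 36.2197/10 → 3 → D; chars PD.
Square: 8.2303/2 → 4, 6.2197/1 → 6; chars 46.
Subsquare: 0.2303/0.0833333 → 2 → c, 0.2197/0.0416667 → 5 → f; chars cf.

PD46cf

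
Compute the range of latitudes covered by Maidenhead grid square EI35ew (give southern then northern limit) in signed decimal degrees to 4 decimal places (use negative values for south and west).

Field E=4, I=8: +4·20° lon, +8·10° lat → SW at lon -100°, lat -10°.
Square 3, 5: +3·2° lon, +5·1° lat → SW at lon -94°, lat -5°.
Subsquare e=4, w=22: +4·0.0833333° lon, +22·0.0416667° lat → SW at lon -93.6667°, lat -4.08333°.
Cell spans 0.0833333° lon × 0.0416667° lat.
south -4.0833, north -4.0417.

-4.0833, -4.0417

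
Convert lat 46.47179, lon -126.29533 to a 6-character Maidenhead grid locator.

Shift to the Maidenhead origin (180°W, 90°S): lon 53.7047, lat 136.4718.
Field (20°×10°, letters A–R): lon ⌊53.7047/20⌋ = 2 → C; lat ⌊136.4718/10⌋ = 13 → N.
Square (2°×1°, digits 0–9): lon ⌊13.7047/2⌋ = 6; lat ⌊6.4718/1⌋ = 6.
Subsquare (5′×2.5′, letters a–x): lon ⌊1.7047/0.0833333⌋ = 20 → u; lat ⌊0.4718/0.0416667⌋ = 11 → l.

CN66ul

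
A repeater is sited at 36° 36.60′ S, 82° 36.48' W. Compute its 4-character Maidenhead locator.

EF83

Add 180° to longitude and 90° to latitude: 97.39, 53.39.
Field: lon ⌊97.39/20⌋ = 4 → E; lat ⌊53.39/10⌋ = 5 → F.
Square: lon ⌊17.39/2⌋ = 8; lat ⌊3.39/1⌋ = 3.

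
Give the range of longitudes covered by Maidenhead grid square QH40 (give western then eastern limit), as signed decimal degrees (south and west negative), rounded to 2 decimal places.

148.00, 150.00

Field Q=16, H=7: +16·20° lon, +7·10° lat → SW at lon 140°, lat -20°.
Square 4, 0: +4·2° lon, +0·1° lat → SW at lon 148°, lat -20°.
Cell spans 2° lon × 1° lat.
west 148.00, east 150.00.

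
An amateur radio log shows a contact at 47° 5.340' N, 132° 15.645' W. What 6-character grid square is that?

CN37uc

Shift to the Maidenhead origin (180°W, 90°S): lon 47.7392, lat 137.0890.
Field: 47.7392/20 → 2 → C, 137.0890/10 → 13 → N; chars CN.
Square: 7.7392/2 → 3, 7.0890/1 → 7; chars 37.
Subsquare: 1.7392/0.0833333 → 20 → u, 0.0890/0.0416667 → 2 → c; chars uc.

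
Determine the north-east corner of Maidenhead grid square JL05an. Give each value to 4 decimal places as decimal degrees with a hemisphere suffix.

25.5833° N, 0.0833° E

Field J=9, L=11: +9·20° lon, +11·10° lat → SW at lon 0°, lat 20°.
Square 0, 5: +0·2° lon, +5·1° lat → SW at lon 0°, lat 25°.
Subsquare a=0, n=13: +0·0.0833333° lon, +13·0.0416667° lat → SW at lon 0°, lat 25.5417°.
Cell spans 0.0833333° lon × 0.0416667° lat. NE corner is SW corner plus one full cell.
latitude 25.5833° N, longitude 0.0833° E.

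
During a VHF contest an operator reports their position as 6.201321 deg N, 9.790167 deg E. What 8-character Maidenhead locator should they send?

Shift to the Maidenhead origin (180°W, 90°S): lon 189.79017, lat 96.20132.
Field (20°×10°, letters A–R): 189.79017/20 → 9 → J, 96.20132/10 → 9 → J; chars JJ.
Square (2°×1°, digits 0–9): 9.79017/2 → 4, 6.20132/1 → 6; chars 46.
Subsquare (5′×2.5′, letters a–x): 1.79017/0.0833333 → 21 → v, 0.20132/0.0416667 → 4 → e; chars ve.
Extended square (30″×15″, digits 0–9): 0.04017/0.00833333 → 4, 0.03465/0.00416667 → 8; chars 48.

JJ46ve48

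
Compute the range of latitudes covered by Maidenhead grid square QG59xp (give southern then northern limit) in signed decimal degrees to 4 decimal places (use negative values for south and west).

Field Q=16, G=6: +16·20° lon, +6·10° lat → SW at lon 140°, lat -30°.
Square 5, 9: +5·2° lon, +9·1° lat → SW at lon 150°, lat -21°.
Subsquare x=23, p=15: +23·0.0833333° lon, +15·0.0416667° lat → SW at lon 151.917°, lat -20.375°.
Cell spans 0.0833333° lon × 0.0416667° lat.
south -20.3750, north -20.3333.

-20.3750, -20.3333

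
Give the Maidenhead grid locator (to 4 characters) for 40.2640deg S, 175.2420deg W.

AE29

Add 180° to longitude and 90° to latitude: 4.76, 49.74.
Field: 4.76/20 → 0 → A, 49.74/10 → 4 → E; chars AE.
Square: 4.76/2 → 2, 9.74/1 → 9; chars 29.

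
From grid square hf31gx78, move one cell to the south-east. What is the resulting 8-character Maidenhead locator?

HF31gx87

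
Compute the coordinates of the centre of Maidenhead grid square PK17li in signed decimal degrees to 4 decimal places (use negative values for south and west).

17.3542, 122.9583

Field P=15, K=10: +15·20° lon, +10·10° lat → SW at lon 120°, lat 10°.
Square 1, 7: +1·2° lon, +7·1° lat → SW at lon 122°, lat 17°.
Subsquare l=11, i=8: +11·0.0833333° lon, +8·0.0416667° lat → SW at lon 122.917°, lat 17.3333°.
Cell spans 0.0833333° lon × 0.0416667° lat. Centre is SW corner plus half of each.
latitude 17.3542, longitude 122.9583.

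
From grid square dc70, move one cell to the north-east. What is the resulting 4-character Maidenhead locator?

DC81

Longitude square 7; +1 → 8.
Latitude square 0; +1 → 1.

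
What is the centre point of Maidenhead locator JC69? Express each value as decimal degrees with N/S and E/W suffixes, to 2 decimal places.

60.50° S, 13.00° E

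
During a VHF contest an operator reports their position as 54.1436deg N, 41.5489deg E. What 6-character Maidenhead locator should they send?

Add 180° to longitude and 90° to latitude: 221.5489, 144.1436.
Field: 221.5489/20 → 11 → L, 144.1436/10 → 14 → O; chars LO.
Square: 1.5489/2 → 0, 4.1436/1 → 4; chars 04.
Subsquare: 1.5489/0.0833333 → 18 → s, 0.1436/0.0416667 → 3 → d; chars sd.

LO04sd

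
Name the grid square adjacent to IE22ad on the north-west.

Longitude subsquare a = 0; −1 → -1, wraps to 23 = x, carry into square.
Longitude square 2; −1 → 1.
Latitude subsquare d = 3; +1 → 4 = e.

IE12xe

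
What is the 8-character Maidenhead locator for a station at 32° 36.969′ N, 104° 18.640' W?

Add 180° to longitude and 90° to latitude: 75.68933, 122.61615.
Field (20°×10°, letters A–R): lon ⌊75.68933/20⌋ = 3 → D; lat ⌊122.61615/10⌋ = 12 → M.
Square (2°×1°, digits 0–9): lon ⌊15.68933/2⌋ = 7; lat ⌊2.61615/1⌋ = 2.
Subsquare (5′×2.5′, letters a–x): lon ⌊1.68933/0.0833333⌋ = 20 → u; lat ⌊0.61615/0.0416667⌋ = 14 → o.
Extended square (30″×15″, digits 0–9): lon ⌊0.02267/0.00833333⌋ = 2; lat ⌊0.03282/0.00416667⌋ = 7.

DM72uo27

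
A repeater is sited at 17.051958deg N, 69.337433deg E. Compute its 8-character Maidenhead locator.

MK47qb02

Shift to the Maidenhead origin (180°W, 90°S): lon 249.33743, lat 107.05196.
Field: 249.33743/20 → 12 → M, 107.05196/10 → 10 → K; chars MK.
Square: 9.33743/2 → 4, 7.05196/1 → 7; chars 47.
Subsquare: 1.33743/0.0833333 → 16 → q, 0.05196/0.0416667 → 1 → b; chars qb.
Extended square: 0.00410/0.00833333 → 0, 0.01029/0.00416667 → 2; chars 02.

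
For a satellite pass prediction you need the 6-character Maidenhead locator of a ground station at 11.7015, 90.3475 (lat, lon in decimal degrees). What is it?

NK51eq

Offset from 180°W / 90°S: lon 270.3475°, lat 101.7015°.
Field: lon ⌊270.3475/20⌋ = 13 → N; lat ⌊101.7015/10⌋ = 10 → K.
Square: lon ⌊10.3475/2⌋ = 5; lat ⌊1.7015/1⌋ = 1.
Subsquare: lon ⌊0.3475/0.0833333⌋ = 4 → e; lat ⌊0.7015/0.0416667⌋ = 16 → q.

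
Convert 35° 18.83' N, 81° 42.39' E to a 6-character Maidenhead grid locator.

NM05uh

Offset from 180°W / 90°S: lon 261.7065°, lat 125.3138°.
Field: lon ⌊261.7065/20⌋ = 13 → N; lat ⌊125.3138/10⌋ = 12 → M.
Square: lon ⌊1.7065/2⌋ = 0; lat ⌊5.3138/1⌋ = 5.
Subsquare: lon ⌊1.7065/0.0833333⌋ = 20 → u; lat ⌊0.3138/0.0416667⌋ = 7 → h.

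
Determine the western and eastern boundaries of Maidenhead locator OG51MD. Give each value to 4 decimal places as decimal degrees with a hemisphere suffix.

111.0000° E, 111.0833° E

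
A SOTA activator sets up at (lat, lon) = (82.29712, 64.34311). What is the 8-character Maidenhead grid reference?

Offset from 180°W / 90°S: lon 244.34311°, lat 172.29712°.
Field: lon ⌊244.34311/20⌋ = 12 → M; lat ⌊172.29712/10⌋ = 17 → R.
Square: lon ⌊4.34311/2⌋ = 2; lat ⌊2.29712/1⌋ = 2.
Subsquare: lon ⌊0.34311/0.0833333⌋ = 4 → e; lat ⌊0.29712/0.0416667⌋ = 7 → h.
Extended square: lon ⌊0.00978/0.00833333⌋ = 1; lat ⌊0.00545/0.00416667⌋ = 1.

MR22eh11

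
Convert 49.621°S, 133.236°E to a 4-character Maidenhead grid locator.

Offset from 180°W / 90°S: lon 313.24°, lat 40.38°.
Field: 313.24/20 → 15 → P, 40.38/10 → 4 → E; chars PE.
Square: 13.24/2 → 6, 0.38/1 → 0; chars 60.

PE60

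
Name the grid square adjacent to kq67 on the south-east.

Longitude square 6; +1 → 7.
Latitude square 7; −1 → 6.

KQ76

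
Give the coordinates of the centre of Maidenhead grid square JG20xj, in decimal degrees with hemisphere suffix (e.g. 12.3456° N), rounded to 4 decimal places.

29.6042° S, 5.9583° E

Field J=9, G=6: +9·20° lon, +6·10° lat → SW at lon 0°, lat -30°.
Square 2, 0: +2·2° lon, +0·1° lat → SW at lon 4°, lat -30°.
Subsquare x=23, j=9: +23·0.0833333° lon, +9·0.0416667° lat → SW at lon 5.91667°, lat -29.625°.
Cell spans 0.0833333° lon × 0.0416667° lat. Centre is SW corner plus half of each.
latitude 29.6042° S, longitude 5.9583° E.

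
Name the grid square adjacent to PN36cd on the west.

PN36bd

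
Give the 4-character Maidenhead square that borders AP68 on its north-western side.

AP59

Longitude square 6; −1 → 5.
Latitude square 8; +1 → 9.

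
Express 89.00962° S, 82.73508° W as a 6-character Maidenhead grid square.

Add 180° to longitude and 90° to latitude: 97.2649, 0.9904.
Field (20°×10°, letters A–R): lon ⌊97.2649/20⌋ = 4 → E; lat ⌊0.9904/10⌋ = 0 → A.
Square (2°×1°, digits 0–9): lon ⌊17.2649/2⌋ = 8; lat ⌊0.9904/1⌋ = 0.
Subsquare (5′×2.5′, letters a–x): lon ⌊1.2649/0.0833333⌋ = 15 → p; lat ⌊0.9904/0.0416667⌋ = 23 → x.

EA80px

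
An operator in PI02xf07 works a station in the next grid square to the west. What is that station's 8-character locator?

PI02wf97

Longitude extended square 0; −1 → -1, wraps to 9, carry into subsquare.
Longitude subsquare x = 23; −1 → 22 = w.
The latitude characters are unchanged.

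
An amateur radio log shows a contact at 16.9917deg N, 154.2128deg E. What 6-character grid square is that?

Offset from 180°W / 90°S: lon 334.2128°, lat 106.9917°.
Field: lon ⌊334.2128/20⌋ = 16 → Q; lat ⌊106.9917/10⌋ = 10 → K.
Square: lon ⌊14.2128/2⌋ = 7; lat ⌊6.9917/1⌋ = 6.
Subsquare: lon ⌊0.2128/0.0833333⌋ = 2 → c; lat ⌊0.9917/0.0416667⌋ = 23 → x.

QK76cx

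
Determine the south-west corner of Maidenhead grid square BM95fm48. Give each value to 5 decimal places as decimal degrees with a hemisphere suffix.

35.53333° N, 141.55000° W

Field B=1, M=12: +1·20° lon, +12·10° lat → SW at lon -160°, lat 30°.
Square 9, 5: +9·2° lon, +5·1° lat → SW at lon -142°, lat 35°.
Subsquare f=5, m=12: +5·0.0833333° lon, +12·0.0416667° lat → SW at lon -141.583°, lat 35.5°.
Extended square 4, 8: +4·0.00833333° lon, +8·0.00416667° lat → SW at lon -141.55°, lat 35.5333°.
latitude 35.53333° N, longitude 141.55000° W.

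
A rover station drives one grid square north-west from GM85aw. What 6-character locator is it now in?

Longitude subsquare a = 0; −1 → -1, wraps to 23 = x, carry into square.
Longitude square 8; −1 → 7.
Latitude subsquare w = 22; +1 → 23 = x.

GM75xx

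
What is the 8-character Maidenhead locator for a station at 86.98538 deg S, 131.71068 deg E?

PA53ua53

Shift to the Maidenhead origin (180°W, 90°S): lon 311.71068, lat 3.01462.
Field (20°×10°, letters A–R): lon ⌊311.71068/20⌋ = 15 → P; lat ⌊3.01462/10⌋ = 0 → A.
Square (2°×1°, digits 0–9): lon ⌊11.71068/2⌋ = 5; lat ⌊3.01462/1⌋ = 3.
Subsquare (5′×2.5′, letters a–x): lon ⌊1.71068/0.0833333⌋ = 20 → u; lat ⌊0.01462/0.0416667⌋ = 0 → a.
Extended square (30″×15″, digits 0–9): lon ⌊0.04401/0.00833333⌋ = 5; lat ⌊0.01462/0.00416667⌋ = 3.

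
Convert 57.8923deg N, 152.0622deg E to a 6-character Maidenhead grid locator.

Offset from 180°W / 90°S: lon 332.0622°, lat 147.8923°.
Field: lon ⌊332.0622/20⌋ = 16 → Q; lat ⌊147.8923/10⌋ = 14 → O.
Square: lon ⌊12.0622/2⌋ = 6; lat ⌊7.8923/1⌋ = 7.
Subsquare: lon ⌊0.0622/0.0833333⌋ = 0 → a; lat ⌊0.8923/0.0416667⌋ = 21 → v.

QO67av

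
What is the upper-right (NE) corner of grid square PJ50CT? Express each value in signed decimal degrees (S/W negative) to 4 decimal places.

Field P=15, J=9: +15·20° lon, +9·10° lat → SW at lon 120°, lat 0°.
Square 5, 0: +5·2° lon, +0·1° lat → SW at lon 130°, lat 0°.
Subsquare c=2, t=19: +2·0.0833333° lon, +19·0.0416667° lat → SW at lon 130.167°, lat 0.791667°.
Cell spans 0.0833333° lon × 0.0416667° lat. NE corner is SW corner plus one full cell.
latitude 0.8333, longitude 130.2500.

0.8333, 130.2500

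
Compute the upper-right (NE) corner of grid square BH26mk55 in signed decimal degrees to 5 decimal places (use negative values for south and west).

Field B=1, H=7: +1·20° lon, +7·10° lat → SW at lon -160°, lat -20°.
Square 2, 6: +2·2° lon, +6·1° lat → SW at lon -156°, lat -14°.
Subsquare m=12, k=10: +12·0.0833333° lon, +10·0.0416667° lat → SW at lon -155°, lat -13.5833°.
Extended square 5, 5: +5·0.00833333° lon, +5·0.00416667° lat → SW at lon -154.958°, lat -13.5625°.
Cell spans 0.00833333° lon × 0.00416667° lat. NE corner is SW corner plus one full cell.
latitude -13.55833, longitude -154.95000.

-13.55833, -154.95000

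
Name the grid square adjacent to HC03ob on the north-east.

HC03pc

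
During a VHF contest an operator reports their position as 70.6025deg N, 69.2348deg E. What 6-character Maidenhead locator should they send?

MQ40oo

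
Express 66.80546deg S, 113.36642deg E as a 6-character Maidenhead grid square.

OC63qe

Offset from 180°W / 90°S: lon 293.3664°, lat 23.1945°.
Field: 293.3664/20 → 14 → O, 23.1945/10 → 2 → C; chars OC.
Square: 13.3664/2 → 6, 3.1945/1 → 3; chars 63.
Subsquare: 1.3664/0.0833333 → 16 → q, 0.1945/0.0416667 → 4 → e; chars qe.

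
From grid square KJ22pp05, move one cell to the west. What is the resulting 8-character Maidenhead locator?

Longitude extended square 0; −1 → -1, wraps to 9, carry into subsquare.
Longitude subsquare p = 15; −1 → 14 = o.
The latitude characters are unchanged.

KJ22op95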